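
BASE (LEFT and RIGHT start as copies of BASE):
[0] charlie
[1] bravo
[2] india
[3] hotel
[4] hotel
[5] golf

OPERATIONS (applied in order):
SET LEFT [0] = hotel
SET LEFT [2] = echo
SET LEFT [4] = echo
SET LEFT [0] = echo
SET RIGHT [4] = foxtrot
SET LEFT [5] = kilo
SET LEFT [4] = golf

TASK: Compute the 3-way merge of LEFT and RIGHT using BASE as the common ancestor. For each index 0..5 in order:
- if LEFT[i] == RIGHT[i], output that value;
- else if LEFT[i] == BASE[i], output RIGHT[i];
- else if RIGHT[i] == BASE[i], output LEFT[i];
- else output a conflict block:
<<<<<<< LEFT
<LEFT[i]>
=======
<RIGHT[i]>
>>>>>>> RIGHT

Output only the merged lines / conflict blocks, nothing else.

Final LEFT:  [echo, bravo, echo, hotel, golf, kilo]
Final RIGHT: [charlie, bravo, india, hotel, foxtrot, golf]
i=0: L=echo, R=charlie=BASE -> take LEFT -> echo
i=1: L=bravo R=bravo -> agree -> bravo
i=2: L=echo, R=india=BASE -> take LEFT -> echo
i=3: L=hotel R=hotel -> agree -> hotel
i=4: BASE=hotel L=golf R=foxtrot all differ -> CONFLICT
i=5: L=kilo, R=golf=BASE -> take LEFT -> kilo

Answer: echo
bravo
echo
hotel
<<<<<<< LEFT
golf
=======
foxtrot
>>>>>>> RIGHT
kilo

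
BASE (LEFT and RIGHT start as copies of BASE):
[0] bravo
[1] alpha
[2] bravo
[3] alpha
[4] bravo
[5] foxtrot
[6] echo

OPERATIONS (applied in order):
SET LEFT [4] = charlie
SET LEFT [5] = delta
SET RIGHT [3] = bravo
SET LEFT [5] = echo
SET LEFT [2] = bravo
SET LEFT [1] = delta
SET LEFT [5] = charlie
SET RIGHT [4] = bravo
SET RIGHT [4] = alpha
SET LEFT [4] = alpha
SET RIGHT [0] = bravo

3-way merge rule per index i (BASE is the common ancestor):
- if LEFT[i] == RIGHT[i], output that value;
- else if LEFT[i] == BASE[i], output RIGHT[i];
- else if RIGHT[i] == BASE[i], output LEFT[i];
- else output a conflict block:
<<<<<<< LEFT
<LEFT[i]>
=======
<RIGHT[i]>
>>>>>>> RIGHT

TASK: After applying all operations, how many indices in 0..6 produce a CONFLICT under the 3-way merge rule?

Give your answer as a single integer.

Answer: 0

Derivation:
Final LEFT:  [bravo, delta, bravo, alpha, alpha, charlie, echo]
Final RIGHT: [bravo, alpha, bravo, bravo, alpha, foxtrot, echo]
i=0: L=bravo R=bravo -> agree -> bravo
i=1: L=delta, R=alpha=BASE -> take LEFT -> delta
i=2: L=bravo R=bravo -> agree -> bravo
i=3: L=alpha=BASE, R=bravo -> take RIGHT -> bravo
i=4: L=alpha R=alpha -> agree -> alpha
i=5: L=charlie, R=foxtrot=BASE -> take LEFT -> charlie
i=6: L=echo R=echo -> agree -> echo
Conflict count: 0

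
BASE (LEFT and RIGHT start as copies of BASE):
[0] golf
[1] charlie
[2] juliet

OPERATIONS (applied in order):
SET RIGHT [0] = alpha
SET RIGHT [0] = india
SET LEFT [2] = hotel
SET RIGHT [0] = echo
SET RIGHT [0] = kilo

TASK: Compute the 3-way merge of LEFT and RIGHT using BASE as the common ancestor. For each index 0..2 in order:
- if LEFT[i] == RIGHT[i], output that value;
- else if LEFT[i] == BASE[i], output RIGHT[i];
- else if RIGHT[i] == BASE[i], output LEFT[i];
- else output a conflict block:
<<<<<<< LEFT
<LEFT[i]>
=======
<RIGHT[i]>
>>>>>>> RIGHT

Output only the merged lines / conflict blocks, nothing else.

Final LEFT:  [golf, charlie, hotel]
Final RIGHT: [kilo, charlie, juliet]
i=0: L=golf=BASE, R=kilo -> take RIGHT -> kilo
i=1: L=charlie R=charlie -> agree -> charlie
i=2: L=hotel, R=juliet=BASE -> take LEFT -> hotel

Answer: kilo
charlie
hotel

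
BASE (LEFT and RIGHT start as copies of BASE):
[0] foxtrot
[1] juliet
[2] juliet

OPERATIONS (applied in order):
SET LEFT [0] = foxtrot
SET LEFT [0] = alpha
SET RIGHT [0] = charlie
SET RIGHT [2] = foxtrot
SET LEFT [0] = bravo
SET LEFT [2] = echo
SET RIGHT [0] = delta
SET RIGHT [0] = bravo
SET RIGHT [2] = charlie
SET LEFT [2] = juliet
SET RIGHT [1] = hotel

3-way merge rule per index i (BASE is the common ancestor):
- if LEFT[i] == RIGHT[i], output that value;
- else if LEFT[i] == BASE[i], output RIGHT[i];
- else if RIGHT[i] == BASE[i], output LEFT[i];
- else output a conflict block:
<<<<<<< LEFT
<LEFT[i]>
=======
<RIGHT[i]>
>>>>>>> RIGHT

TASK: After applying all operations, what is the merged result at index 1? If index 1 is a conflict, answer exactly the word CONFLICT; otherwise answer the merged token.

Final LEFT:  [bravo, juliet, juliet]
Final RIGHT: [bravo, hotel, charlie]
i=0: L=bravo R=bravo -> agree -> bravo
i=1: L=juliet=BASE, R=hotel -> take RIGHT -> hotel
i=2: L=juliet=BASE, R=charlie -> take RIGHT -> charlie
Index 1 -> hotel

Answer: hotel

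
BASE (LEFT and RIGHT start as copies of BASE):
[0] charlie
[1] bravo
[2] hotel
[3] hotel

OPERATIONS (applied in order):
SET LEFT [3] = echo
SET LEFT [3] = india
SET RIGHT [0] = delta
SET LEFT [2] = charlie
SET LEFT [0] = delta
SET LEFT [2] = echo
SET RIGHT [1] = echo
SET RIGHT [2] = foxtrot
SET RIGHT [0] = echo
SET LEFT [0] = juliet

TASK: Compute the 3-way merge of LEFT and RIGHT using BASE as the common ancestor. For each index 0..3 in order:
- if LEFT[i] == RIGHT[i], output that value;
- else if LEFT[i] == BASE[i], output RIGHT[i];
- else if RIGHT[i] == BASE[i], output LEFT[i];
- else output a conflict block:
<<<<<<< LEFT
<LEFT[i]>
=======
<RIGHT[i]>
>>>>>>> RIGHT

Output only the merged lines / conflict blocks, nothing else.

Answer: <<<<<<< LEFT
juliet
=======
echo
>>>>>>> RIGHT
echo
<<<<<<< LEFT
echo
=======
foxtrot
>>>>>>> RIGHT
india

Derivation:
Final LEFT:  [juliet, bravo, echo, india]
Final RIGHT: [echo, echo, foxtrot, hotel]
i=0: BASE=charlie L=juliet R=echo all differ -> CONFLICT
i=1: L=bravo=BASE, R=echo -> take RIGHT -> echo
i=2: BASE=hotel L=echo R=foxtrot all differ -> CONFLICT
i=3: L=india, R=hotel=BASE -> take LEFT -> india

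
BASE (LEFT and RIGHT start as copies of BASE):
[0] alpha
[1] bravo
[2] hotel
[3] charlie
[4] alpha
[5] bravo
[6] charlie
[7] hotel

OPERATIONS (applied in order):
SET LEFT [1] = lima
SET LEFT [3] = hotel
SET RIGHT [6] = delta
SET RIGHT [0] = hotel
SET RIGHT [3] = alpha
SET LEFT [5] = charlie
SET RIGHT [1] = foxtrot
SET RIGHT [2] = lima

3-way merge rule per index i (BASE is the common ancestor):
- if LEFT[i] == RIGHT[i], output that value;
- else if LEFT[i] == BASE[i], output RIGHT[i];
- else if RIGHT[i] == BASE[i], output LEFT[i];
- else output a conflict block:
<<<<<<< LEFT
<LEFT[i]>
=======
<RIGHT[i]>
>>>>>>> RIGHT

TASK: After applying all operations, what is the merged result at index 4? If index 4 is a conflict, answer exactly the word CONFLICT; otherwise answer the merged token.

Final LEFT:  [alpha, lima, hotel, hotel, alpha, charlie, charlie, hotel]
Final RIGHT: [hotel, foxtrot, lima, alpha, alpha, bravo, delta, hotel]
i=0: L=alpha=BASE, R=hotel -> take RIGHT -> hotel
i=1: BASE=bravo L=lima R=foxtrot all differ -> CONFLICT
i=2: L=hotel=BASE, R=lima -> take RIGHT -> lima
i=3: BASE=charlie L=hotel R=alpha all differ -> CONFLICT
i=4: L=alpha R=alpha -> agree -> alpha
i=5: L=charlie, R=bravo=BASE -> take LEFT -> charlie
i=6: L=charlie=BASE, R=delta -> take RIGHT -> delta
i=7: L=hotel R=hotel -> agree -> hotel
Index 4 -> alpha

Answer: alpha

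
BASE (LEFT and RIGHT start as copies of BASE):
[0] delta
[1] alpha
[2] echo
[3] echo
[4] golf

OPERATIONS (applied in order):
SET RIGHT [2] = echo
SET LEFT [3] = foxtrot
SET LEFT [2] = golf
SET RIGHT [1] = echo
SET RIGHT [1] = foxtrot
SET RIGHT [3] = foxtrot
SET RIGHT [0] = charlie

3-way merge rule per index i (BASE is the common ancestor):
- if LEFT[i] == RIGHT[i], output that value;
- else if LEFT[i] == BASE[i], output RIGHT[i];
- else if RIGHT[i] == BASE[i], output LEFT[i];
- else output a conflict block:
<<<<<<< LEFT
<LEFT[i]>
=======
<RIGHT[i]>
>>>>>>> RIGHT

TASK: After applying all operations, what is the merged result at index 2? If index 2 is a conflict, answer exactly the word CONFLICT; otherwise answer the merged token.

Final LEFT:  [delta, alpha, golf, foxtrot, golf]
Final RIGHT: [charlie, foxtrot, echo, foxtrot, golf]
i=0: L=delta=BASE, R=charlie -> take RIGHT -> charlie
i=1: L=alpha=BASE, R=foxtrot -> take RIGHT -> foxtrot
i=2: L=golf, R=echo=BASE -> take LEFT -> golf
i=3: L=foxtrot R=foxtrot -> agree -> foxtrot
i=4: L=golf R=golf -> agree -> golf
Index 2 -> golf

Answer: golf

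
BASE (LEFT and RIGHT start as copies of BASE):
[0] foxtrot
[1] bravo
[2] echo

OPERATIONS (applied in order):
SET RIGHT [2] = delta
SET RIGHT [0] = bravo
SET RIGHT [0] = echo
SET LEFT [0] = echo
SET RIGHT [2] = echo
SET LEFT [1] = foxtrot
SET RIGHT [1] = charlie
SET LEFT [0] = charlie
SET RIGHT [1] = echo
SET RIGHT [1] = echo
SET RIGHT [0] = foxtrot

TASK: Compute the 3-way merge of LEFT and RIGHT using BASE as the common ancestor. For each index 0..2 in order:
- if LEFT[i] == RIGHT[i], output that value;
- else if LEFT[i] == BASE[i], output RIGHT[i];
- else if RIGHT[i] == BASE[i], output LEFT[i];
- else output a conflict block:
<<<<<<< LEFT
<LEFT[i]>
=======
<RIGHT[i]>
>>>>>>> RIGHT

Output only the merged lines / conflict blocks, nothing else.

Final LEFT:  [charlie, foxtrot, echo]
Final RIGHT: [foxtrot, echo, echo]
i=0: L=charlie, R=foxtrot=BASE -> take LEFT -> charlie
i=1: BASE=bravo L=foxtrot R=echo all differ -> CONFLICT
i=2: L=echo R=echo -> agree -> echo

Answer: charlie
<<<<<<< LEFT
foxtrot
=======
echo
>>>>>>> RIGHT
echo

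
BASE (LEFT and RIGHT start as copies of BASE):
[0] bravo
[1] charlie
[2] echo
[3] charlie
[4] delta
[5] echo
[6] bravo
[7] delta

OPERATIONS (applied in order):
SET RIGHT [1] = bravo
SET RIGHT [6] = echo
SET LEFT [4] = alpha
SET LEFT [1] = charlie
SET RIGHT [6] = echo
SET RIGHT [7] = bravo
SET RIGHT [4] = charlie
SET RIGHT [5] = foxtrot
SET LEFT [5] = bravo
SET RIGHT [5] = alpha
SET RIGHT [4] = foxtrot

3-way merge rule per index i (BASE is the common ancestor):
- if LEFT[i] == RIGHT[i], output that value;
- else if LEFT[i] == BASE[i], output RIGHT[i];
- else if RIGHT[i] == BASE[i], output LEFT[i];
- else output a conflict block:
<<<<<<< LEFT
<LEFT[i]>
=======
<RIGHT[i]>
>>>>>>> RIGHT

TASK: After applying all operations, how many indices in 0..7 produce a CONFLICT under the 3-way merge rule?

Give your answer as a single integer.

Answer: 2

Derivation:
Final LEFT:  [bravo, charlie, echo, charlie, alpha, bravo, bravo, delta]
Final RIGHT: [bravo, bravo, echo, charlie, foxtrot, alpha, echo, bravo]
i=0: L=bravo R=bravo -> agree -> bravo
i=1: L=charlie=BASE, R=bravo -> take RIGHT -> bravo
i=2: L=echo R=echo -> agree -> echo
i=3: L=charlie R=charlie -> agree -> charlie
i=4: BASE=delta L=alpha R=foxtrot all differ -> CONFLICT
i=5: BASE=echo L=bravo R=alpha all differ -> CONFLICT
i=6: L=bravo=BASE, R=echo -> take RIGHT -> echo
i=7: L=delta=BASE, R=bravo -> take RIGHT -> bravo
Conflict count: 2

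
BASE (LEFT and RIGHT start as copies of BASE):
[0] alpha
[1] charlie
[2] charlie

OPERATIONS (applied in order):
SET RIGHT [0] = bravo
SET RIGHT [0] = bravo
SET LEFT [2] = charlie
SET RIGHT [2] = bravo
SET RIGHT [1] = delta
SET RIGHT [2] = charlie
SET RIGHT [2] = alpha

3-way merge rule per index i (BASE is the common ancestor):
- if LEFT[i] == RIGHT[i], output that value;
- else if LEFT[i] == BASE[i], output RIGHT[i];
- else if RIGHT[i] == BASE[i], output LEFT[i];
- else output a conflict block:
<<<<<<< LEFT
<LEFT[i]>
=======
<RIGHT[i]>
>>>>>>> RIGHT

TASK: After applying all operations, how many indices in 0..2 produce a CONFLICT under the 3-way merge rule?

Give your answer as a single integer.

Answer: 0

Derivation:
Final LEFT:  [alpha, charlie, charlie]
Final RIGHT: [bravo, delta, alpha]
i=0: L=alpha=BASE, R=bravo -> take RIGHT -> bravo
i=1: L=charlie=BASE, R=delta -> take RIGHT -> delta
i=2: L=charlie=BASE, R=alpha -> take RIGHT -> alpha
Conflict count: 0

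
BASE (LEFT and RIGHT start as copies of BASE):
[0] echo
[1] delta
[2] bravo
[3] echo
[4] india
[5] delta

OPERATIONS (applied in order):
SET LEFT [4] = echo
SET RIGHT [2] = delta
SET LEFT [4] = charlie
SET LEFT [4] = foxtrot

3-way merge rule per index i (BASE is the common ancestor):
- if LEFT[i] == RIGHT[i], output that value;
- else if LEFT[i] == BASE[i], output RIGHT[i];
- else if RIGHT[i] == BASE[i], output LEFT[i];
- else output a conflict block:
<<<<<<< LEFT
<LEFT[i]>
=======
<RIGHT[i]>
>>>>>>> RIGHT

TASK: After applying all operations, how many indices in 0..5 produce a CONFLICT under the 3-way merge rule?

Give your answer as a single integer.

Final LEFT:  [echo, delta, bravo, echo, foxtrot, delta]
Final RIGHT: [echo, delta, delta, echo, india, delta]
i=0: L=echo R=echo -> agree -> echo
i=1: L=delta R=delta -> agree -> delta
i=2: L=bravo=BASE, R=delta -> take RIGHT -> delta
i=3: L=echo R=echo -> agree -> echo
i=4: L=foxtrot, R=india=BASE -> take LEFT -> foxtrot
i=5: L=delta R=delta -> agree -> delta
Conflict count: 0

Answer: 0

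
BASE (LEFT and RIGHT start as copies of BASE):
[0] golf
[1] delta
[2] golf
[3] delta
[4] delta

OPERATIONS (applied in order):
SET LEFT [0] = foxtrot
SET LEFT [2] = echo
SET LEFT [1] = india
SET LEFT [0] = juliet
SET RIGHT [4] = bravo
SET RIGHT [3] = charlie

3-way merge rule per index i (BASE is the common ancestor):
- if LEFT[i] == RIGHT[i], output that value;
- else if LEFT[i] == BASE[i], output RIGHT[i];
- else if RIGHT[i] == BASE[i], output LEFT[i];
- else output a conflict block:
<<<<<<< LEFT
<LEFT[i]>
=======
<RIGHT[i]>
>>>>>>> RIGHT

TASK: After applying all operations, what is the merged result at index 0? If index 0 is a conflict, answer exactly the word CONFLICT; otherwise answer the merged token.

Final LEFT:  [juliet, india, echo, delta, delta]
Final RIGHT: [golf, delta, golf, charlie, bravo]
i=0: L=juliet, R=golf=BASE -> take LEFT -> juliet
i=1: L=india, R=delta=BASE -> take LEFT -> india
i=2: L=echo, R=golf=BASE -> take LEFT -> echo
i=3: L=delta=BASE, R=charlie -> take RIGHT -> charlie
i=4: L=delta=BASE, R=bravo -> take RIGHT -> bravo
Index 0 -> juliet

Answer: juliet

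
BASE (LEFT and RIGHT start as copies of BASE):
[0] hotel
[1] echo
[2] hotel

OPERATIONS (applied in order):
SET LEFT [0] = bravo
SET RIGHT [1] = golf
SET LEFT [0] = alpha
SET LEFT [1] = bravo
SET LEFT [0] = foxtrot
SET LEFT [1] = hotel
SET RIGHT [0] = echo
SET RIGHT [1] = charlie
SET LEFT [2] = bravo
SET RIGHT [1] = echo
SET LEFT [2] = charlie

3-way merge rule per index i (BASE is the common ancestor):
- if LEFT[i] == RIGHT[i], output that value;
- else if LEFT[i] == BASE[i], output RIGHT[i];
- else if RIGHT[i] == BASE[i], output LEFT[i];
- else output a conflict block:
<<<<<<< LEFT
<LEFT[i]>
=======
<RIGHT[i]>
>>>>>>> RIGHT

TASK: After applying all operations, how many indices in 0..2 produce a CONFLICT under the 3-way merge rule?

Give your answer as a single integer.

Answer: 1

Derivation:
Final LEFT:  [foxtrot, hotel, charlie]
Final RIGHT: [echo, echo, hotel]
i=0: BASE=hotel L=foxtrot R=echo all differ -> CONFLICT
i=1: L=hotel, R=echo=BASE -> take LEFT -> hotel
i=2: L=charlie, R=hotel=BASE -> take LEFT -> charlie
Conflict count: 1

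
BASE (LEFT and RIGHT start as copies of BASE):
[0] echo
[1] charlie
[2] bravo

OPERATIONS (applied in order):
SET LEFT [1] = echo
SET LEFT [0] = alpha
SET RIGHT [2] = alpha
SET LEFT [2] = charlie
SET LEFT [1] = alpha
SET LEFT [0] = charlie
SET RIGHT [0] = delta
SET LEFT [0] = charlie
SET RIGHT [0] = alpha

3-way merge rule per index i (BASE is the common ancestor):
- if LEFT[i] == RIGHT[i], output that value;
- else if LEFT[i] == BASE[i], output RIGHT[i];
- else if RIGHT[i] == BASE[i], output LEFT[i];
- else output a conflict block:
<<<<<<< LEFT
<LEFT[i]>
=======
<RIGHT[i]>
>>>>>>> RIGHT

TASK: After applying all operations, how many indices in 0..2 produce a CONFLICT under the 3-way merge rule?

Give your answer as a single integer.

Final LEFT:  [charlie, alpha, charlie]
Final RIGHT: [alpha, charlie, alpha]
i=0: BASE=echo L=charlie R=alpha all differ -> CONFLICT
i=1: L=alpha, R=charlie=BASE -> take LEFT -> alpha
i=2: BASE=bravo L=charlie R=alpha all differ -> CONFLICT
Conflict count: 2

Answer: 2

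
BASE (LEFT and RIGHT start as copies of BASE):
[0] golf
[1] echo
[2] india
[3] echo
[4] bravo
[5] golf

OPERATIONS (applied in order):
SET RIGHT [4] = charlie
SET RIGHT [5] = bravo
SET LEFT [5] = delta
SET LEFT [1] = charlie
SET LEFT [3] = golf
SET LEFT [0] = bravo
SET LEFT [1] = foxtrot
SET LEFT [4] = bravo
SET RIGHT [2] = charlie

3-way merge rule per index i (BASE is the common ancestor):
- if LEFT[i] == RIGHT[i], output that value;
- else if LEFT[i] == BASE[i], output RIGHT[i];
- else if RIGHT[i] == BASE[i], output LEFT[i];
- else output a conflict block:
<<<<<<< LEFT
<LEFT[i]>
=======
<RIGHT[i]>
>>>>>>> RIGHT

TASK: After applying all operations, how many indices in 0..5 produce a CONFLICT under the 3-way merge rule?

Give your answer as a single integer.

Answer: 1

Derivation:
Final LEFT:  [bravo, foxtrot, india, golf, bravo, delta]
Final RIGHT: [golf, echo, charlie, echo, charlie, bravo]
i=0: L=bravo, R=golf=BASE -> take LEFT -> bravo
i=1: L=foxtrot, R=echo=BASE -> take LEFT -> foxtrot
i=2: L=india=BASE, R=charlie -> take RIGHT -> charlie
i=3: L=golf, R=echo=BASE -> take LEFT -> golf
i=4: L=bravo=BASE, R=charlie -> take RIGHT -> charlie
i=5: BASE=golf L=delta R=bravo all differ -> CONFLICT
Conflict count: 1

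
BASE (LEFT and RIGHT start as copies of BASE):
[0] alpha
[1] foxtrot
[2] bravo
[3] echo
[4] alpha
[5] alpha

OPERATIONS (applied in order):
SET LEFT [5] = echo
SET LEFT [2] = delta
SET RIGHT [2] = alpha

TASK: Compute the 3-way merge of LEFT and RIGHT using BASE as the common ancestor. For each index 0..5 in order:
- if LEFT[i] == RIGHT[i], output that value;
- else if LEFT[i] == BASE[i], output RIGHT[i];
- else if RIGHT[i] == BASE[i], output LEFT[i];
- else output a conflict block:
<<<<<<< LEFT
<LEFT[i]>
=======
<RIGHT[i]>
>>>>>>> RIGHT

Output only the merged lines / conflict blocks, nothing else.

Answer: alpha
foxtrot
<<<<<<< LEFT
delta
=======
alpha
>>>>>>> RIGHT
echo
alpha
echo

Derivation:
Final LEFT:  [alpha, foxtrot, delta, echo, alpha, echo]
Final RIGHT: [alpha, foxtrot, alpha, echo, alpha, alpha]
i=0: L=alpha R=alpha -> agree -> alpha
i=1: L=foxtrot R=foxtrot -> agree -> foxtrot
i=2: BASE=bravo L=delta R=alpha all differ -> CONFLICT
i=3: L=echo R=echo -> agree -> echo
i=4: L=alpha R=alpha -> agree -> alpha
i=5: L=echo, R=alpha=BASE -> take LEFT -> echo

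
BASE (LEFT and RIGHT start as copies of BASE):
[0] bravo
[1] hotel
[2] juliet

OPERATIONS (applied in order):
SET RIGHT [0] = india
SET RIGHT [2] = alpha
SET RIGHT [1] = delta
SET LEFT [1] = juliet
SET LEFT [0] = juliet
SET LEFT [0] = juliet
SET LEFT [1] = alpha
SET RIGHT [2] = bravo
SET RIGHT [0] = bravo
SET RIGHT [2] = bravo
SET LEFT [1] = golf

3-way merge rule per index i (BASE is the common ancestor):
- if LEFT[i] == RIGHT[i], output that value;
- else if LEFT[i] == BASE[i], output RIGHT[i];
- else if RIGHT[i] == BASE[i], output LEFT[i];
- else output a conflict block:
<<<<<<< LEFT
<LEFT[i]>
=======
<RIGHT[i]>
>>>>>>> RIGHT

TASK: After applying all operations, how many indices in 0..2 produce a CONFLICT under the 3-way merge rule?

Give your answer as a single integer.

Final LEFT:  [juliet, golf, juliet]
Final RIGHT: [bravo, delta, bravo]
i=0: L=juliet, R=bravo=BASE -> take LEFT -> juliet
i=1: BASE=hotel L=golf R=delta all differ -> CONFLICT
i=2: L=juliet=BASE, R=bravo -> take RIGHT -> bravo
Conflict count: 1

Answer: 1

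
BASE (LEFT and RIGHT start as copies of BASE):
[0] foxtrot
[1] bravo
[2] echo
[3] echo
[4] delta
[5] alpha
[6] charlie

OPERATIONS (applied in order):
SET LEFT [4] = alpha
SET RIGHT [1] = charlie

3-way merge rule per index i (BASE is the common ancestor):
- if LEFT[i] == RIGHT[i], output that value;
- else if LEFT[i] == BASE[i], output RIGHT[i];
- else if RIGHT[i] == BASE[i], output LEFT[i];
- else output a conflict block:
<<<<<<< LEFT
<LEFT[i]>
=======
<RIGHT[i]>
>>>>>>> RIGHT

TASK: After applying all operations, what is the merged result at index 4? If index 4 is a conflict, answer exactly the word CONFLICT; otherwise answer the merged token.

Final LEFT:  [foxtrot, bravo, echo, echo, alpha, alpha, charlie]
Final RIGHT: [foxtrot, charlie, echo, echo, delta, alpha, charlie]
i=0: L=foxtrot R=foxtrot -> agree -> foxtrot
i=1: L=bravo=BASE, R=charlie -> take RIGHT -> charlie
i=2: L=echo R=echo -> agree -> echo
i=3: L=echo R=echo -> agree -> echo
i=4: L=alpha, R=delta=BASE -> take LEFT -> alpha
i=5: L=alpha R=alpha -> agree -> alpha
i=6: L=charlie R=charlie -> agree -> charlie
Index 4 -> alpha

Answer: alpha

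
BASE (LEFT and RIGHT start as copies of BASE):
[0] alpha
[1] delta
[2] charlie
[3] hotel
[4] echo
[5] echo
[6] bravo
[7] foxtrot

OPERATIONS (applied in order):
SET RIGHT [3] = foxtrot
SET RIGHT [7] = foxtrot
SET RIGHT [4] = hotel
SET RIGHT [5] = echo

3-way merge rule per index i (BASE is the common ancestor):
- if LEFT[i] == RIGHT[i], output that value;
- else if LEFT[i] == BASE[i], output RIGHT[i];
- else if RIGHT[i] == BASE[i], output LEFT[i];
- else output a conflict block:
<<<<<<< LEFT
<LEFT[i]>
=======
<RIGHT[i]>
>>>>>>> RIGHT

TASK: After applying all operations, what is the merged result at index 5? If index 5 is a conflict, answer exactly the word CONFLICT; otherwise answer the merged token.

Answer: echo

Derivation:
Final LEFT:  [alpha, delta, charlie, hotel, echo, echo, bravo, foxtrot]
Final RIGHT: [alpha, delta, charlie, foxtrot, hotel, echo, bravo, foxtrot]
i=0: L=alpha R=alpha -> agree -> alpha
i=1: L=delta R=delta -> agree -> delta
i=2: L=charlie R=charlie -> agree -> charlie
i=3: L=hotel=BASE, R=foxtrot -> take RIGHT -> foxtrot
i=4: L=echo=BASE, R=hotel -> take RIGHT -> hotel
i=5: L=echo R=echo -> agree -> echo
i=6: L=bravo R=bravo -> agree -> bravo
i=7: L=foxtrot R=foxtrot -> agree -> foxtrot
Index 5 -> echo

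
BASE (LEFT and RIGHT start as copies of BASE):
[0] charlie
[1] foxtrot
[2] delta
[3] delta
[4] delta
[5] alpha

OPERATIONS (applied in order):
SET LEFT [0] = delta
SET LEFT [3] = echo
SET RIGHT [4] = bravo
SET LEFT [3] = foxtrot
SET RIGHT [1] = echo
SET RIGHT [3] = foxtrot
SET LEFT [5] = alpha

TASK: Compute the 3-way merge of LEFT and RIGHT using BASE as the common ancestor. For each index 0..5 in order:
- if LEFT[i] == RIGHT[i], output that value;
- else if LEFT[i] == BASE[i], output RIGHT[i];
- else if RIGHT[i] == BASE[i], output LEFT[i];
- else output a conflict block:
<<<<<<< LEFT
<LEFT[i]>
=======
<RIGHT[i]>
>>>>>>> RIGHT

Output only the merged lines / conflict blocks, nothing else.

Final LEFT:  [delta, foxtrot, delta, foxtrot, delta, alpha]
Final RIGHT: [charlie, echo, delta, foxtrot, bravo, alpha]
i=0: L=delta, R=charlie=BASE -> take LEFT -> delta
i=1: L=foxtrot=BASE, R=echo -> take RIGHT -> echo
i=2: L=delta R=delta -> agree -> delta
i=3: L=foxtrot R=foxtrot -> agree -> foxtrot
i=4: L=delta=BASE, R=bravo -> take RIGHT -> bravo
i=5: L=alpha R=alpha -> agree -> alpha

Answer: delta
echo
delta
foxtrot
bravo
alpha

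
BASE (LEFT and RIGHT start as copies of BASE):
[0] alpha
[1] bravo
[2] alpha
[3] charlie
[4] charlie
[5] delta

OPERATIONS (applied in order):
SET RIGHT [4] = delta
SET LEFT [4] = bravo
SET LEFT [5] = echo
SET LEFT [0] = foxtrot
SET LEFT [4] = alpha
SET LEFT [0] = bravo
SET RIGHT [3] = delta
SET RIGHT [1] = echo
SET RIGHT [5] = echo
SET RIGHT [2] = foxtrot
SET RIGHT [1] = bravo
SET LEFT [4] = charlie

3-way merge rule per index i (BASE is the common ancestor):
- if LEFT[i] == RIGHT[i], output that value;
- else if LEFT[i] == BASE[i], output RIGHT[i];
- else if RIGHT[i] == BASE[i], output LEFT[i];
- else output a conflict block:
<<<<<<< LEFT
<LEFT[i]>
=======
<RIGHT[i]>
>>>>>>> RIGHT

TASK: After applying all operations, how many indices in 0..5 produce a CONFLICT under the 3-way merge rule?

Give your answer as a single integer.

Final LEFT:  [bravo, bravo, alpha, charlie, charlie, echo]
Final RIGHT: [alpha, bravo, foxtrot, delta, delta, echo]
i=0: L=bravo, R=alpha=BASE -> take LEFT -> bravo
i=1: L=bravo R=bravo -> agree -> bravo
i=2: L=alpha=BASE, R=foxtrot -> take RIGHT -> foxtrot
i=3: L=charlie=BASE, R=delta -> take RIGHT -> delta
i=4: L=charlie=BASE, R=delta -> take RIGHT -> delta
i=5: L=echo R=echo -> agree -> echo
Conflict count: 0

Answer: 0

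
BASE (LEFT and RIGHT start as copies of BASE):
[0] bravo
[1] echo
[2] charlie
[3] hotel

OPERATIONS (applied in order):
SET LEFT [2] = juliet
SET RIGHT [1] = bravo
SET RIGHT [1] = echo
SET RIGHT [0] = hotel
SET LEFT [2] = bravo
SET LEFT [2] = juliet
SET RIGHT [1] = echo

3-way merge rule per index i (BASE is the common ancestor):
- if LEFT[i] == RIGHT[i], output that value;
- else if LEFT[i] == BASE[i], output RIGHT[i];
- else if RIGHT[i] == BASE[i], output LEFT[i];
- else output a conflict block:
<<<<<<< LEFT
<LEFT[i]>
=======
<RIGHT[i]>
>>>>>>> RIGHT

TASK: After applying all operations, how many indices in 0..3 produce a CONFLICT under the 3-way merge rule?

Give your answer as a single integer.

Answer: 0

Derivation:
Final LEFT:  [bravo, echo, juliet, hotel]
Final RIGHT: [hotel, echo, charlie, hotel]
i=0: L=bravo=BASE, R=hotel -> take RIGHT -> hotel
i=1: L=echo R=echo -> agree -> echo
i=2: L=juliet, R=charlie=BASE -> take LEFT -> juliet
i=3: L=hotel R=hotel -> agree -> hotel
Conflict count: 0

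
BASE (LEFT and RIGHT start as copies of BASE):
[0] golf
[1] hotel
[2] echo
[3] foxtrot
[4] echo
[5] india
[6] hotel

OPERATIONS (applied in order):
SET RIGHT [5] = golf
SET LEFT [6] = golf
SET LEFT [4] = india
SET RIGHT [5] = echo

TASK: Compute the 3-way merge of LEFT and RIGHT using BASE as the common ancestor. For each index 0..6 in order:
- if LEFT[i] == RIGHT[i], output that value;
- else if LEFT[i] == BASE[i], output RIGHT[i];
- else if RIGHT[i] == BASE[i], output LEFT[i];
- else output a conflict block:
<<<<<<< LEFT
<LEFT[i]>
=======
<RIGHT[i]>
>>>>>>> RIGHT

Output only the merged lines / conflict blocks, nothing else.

Answer: golf
hotel
echo
foxtrot
india
echo
golf

Derivation:
Final LEFT:  [golf, hotel, echo, foxtrot, india, india, golf]
Final RIGHT: [golf, hotel, echo, foxtrot, echo, echo, hotel]
i=0: L=golf R=golf -> agree -> golf
i=1: L=hotel R=hotel -> agree -> hotel
i=2: L=echo R=echo -> agree -> echo
i=3: L=foxtrot R=foxtrot -> agree -> foxtrot
i=4: L=india, R=echo=BASE -> take LEFT -> india
i=5: L=india=BASE, R=echo -> take RIGHT -> echo
i=6: L=golf, R=hotel=BASE -> take LEFT -> golf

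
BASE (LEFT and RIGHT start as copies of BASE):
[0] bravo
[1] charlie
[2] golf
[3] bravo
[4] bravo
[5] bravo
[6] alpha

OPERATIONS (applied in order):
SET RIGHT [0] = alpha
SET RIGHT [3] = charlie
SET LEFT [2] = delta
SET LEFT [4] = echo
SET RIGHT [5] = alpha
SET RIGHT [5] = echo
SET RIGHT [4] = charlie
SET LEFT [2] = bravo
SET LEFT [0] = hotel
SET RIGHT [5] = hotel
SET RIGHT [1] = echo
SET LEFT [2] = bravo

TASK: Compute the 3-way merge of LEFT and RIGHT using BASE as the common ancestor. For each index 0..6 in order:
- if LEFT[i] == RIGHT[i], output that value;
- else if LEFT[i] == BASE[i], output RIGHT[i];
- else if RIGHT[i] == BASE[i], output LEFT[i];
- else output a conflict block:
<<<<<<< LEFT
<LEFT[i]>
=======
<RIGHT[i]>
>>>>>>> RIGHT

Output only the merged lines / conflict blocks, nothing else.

Final LEFT:  [hotel, charlie, bravo, bravo, echo, bravo, alpha]
Final RIGHT: [alpha, echo, golf, charlie, charlie, hotel, alpha]
i=0: BASE=bravo L=hotel R=alpha all differ -> CONFLICT
i=1: L=charlie=BASE, R=echo -> take RIGHT -> echo
i=2: L=bravo, R=golf=BASE -> take LEFT -> bravo
i=3: L=bravo=BASE, R=charlie -> take RIGHT -> charlie
i=4: BASE=bravo L=echo R=charlie all differ -> CONFLICT
i=5: L=bravo=BASE, R=hotel -> take RIGHT -> hotel
i=6: L=alpha R=alpha -> agree -> alpha

Answer: <<<<<<< LEFT
hotel
=======
alpha
>>>>>>> RIGHT
echo
bravo
charlie
<<<<<<< LEFT
echo
=======
charlie
>>>>>>> RIGHT
hotel
alpha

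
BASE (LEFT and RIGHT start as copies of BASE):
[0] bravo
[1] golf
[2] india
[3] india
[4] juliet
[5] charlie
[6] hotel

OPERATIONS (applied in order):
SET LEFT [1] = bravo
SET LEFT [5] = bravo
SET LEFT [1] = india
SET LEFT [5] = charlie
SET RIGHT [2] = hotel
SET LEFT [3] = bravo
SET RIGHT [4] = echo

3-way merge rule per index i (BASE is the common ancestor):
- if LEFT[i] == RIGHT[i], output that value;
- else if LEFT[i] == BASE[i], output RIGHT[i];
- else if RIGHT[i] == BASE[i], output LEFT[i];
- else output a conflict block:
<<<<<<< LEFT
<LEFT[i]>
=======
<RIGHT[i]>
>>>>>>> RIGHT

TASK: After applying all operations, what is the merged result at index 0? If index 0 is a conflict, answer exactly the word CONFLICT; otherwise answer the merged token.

Final LEFT:  [bravo, india, india, bravo, juliet, charlie, hotel]
Final RIGHT: [bravo, golf, hotel, india, echo, charlie, hotel]
i=0: L=bravo R=bravo -> agree -> bravo
i=1: L=india, R=golf=BASE -> take LEFT -> india
i=2: L=india=BASE, R=hotel -> take RIGHT -> hotel
i=3: L=bravo, R=india=BASE -> take LEFT -> bravo
i=4: L=juliet=BASE, R=echo -> take RIGHT -> echo
i=5: L=charlie R=charlie -> agree -> charlie
i=6: L=hotel R=hotel -> agree -> hotel
Index 0 -> bravo

Answer: bravo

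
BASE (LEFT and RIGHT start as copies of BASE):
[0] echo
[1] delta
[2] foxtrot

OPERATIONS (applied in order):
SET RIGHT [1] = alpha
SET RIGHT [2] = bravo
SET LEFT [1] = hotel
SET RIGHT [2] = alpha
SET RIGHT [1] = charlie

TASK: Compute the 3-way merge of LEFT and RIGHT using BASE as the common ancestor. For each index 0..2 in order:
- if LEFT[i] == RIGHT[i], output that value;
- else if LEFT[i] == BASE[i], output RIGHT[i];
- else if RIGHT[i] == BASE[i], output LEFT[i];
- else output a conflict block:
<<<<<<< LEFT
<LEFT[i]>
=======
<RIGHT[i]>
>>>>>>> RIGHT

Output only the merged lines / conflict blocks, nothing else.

Answer: echo
<<<<<<< LEFT
hotel
=======
charlie
>>>>>>> RIGHT
alpha

Derivation:
Final LEFT:  [echo, hotel, foxtrot]
Final RIGHT: [echo, charlie, alpha]
i=0: L=echo R=echo -> agree -> echo
i=1: BASE=delta L=hotel R=charlie all differ -> CONFLICT
i=2: L=foxtrot=BASE, R=alpha -> take RIGHT -> alpha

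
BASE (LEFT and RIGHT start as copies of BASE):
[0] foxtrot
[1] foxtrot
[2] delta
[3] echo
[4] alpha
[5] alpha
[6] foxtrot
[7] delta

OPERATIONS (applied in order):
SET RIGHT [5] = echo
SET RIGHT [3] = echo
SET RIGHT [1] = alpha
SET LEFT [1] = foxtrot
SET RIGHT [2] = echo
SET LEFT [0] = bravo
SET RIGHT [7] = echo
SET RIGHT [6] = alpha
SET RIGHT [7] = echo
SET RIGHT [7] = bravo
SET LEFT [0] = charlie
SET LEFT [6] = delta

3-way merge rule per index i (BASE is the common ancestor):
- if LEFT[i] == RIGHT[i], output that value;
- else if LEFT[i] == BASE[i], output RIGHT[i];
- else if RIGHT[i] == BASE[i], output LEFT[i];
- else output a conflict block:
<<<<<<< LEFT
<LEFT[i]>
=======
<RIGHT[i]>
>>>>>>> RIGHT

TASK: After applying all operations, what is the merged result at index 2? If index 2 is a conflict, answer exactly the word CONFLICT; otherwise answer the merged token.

Answer: echo

Derivation:
Final LEFT:  [charlie, foxtrot, delta, echo, alpha, alpha, delta, delta]
Final RIGHT: [foxtrot, alpha, echo, echo, alpha, echo, alpha, bravo]
i=0: L=charlie, R=foxtrot=BASE -> take LEFT -> charlie
i=1: L=foxtrot=BASE, R=alpha -> take RIGHT -> alpha
i=2: L=delta=BASE, R=echo -> take RIGHT -> echo
i=3: L=echo R=echo -> agree -> echo
i=4: L=alpha R=alpha -> agree -> alpha
i=5: L=alpha=BASE, R=echo -> take RIGHT -> echo
i=6: BASE=foxtrot L=delta R=alpha all differ -> CONFLICT
i=7: L=delta=BASE, R=bravo -> take RIGHT -> bravo
Index 2 -> echo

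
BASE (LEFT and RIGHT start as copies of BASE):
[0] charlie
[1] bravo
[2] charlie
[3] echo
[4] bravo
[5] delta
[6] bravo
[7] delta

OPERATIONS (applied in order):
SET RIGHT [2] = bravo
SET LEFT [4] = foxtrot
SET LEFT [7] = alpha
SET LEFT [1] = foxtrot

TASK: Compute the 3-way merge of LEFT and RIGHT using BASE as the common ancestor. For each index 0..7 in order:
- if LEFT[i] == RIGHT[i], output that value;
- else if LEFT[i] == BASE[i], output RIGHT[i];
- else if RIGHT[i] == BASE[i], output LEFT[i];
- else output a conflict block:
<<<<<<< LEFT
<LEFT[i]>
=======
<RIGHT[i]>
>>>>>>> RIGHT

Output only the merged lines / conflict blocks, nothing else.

Final LEFT:  [charlie, foxtrot, charlie, echo, foxtrot, delta, bravo, alpha]
Final RIGHT: [charlie, bravo, bravo, echo, bravo, delta, bravo, delta]
i=0: L=charlie R=charlie -> agree -> charlie
i=1: L=foxtrot, R=bravo=BASE -> take LEFT -> foxtrot
i=2: L=charlie=BASE, R=bravo -> take RIGHT -> bravo
i=3: L=echo R=echo -> agree -> echo
i=4: L=foxtrot, R=bravo=BASE -> take LEFT -> foxtrot
i=5: L=delta R=delta -> agree -> delta
i=6: L=bravo R=bravo -> agree -> bravo
i=7: L=alpha, R=delta=BASE -> take LEFT -> alpha

Answer: charlie
foxtrot
bravo
echo
foxtrot
delta
bravo
alpha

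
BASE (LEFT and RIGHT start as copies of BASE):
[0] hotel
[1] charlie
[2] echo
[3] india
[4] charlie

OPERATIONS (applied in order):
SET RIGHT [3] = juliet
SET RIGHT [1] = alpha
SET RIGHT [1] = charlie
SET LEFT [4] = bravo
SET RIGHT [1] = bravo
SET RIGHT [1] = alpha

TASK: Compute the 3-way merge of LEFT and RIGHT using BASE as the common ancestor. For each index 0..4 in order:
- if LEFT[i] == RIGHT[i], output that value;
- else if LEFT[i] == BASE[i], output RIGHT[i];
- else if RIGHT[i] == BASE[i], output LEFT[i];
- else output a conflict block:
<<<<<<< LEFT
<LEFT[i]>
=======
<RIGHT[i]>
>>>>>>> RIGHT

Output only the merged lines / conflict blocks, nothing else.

Final LEFT:  [hotel, charlie, echo, india, bravo]
Final RIGHT: [hotel, alpha, echo, juliet, charlie]
i=0: L=hotel R=hotel -> agree -> hotel
i=1: L=charlie=BASE, R=alpha -> take RIGHT -> alpha
i=2: L=echo R=echo -> agree -> echo
i=3: L=india=BASE, R=juliet -> take RIGHT -> juliet
i=4: L=bravo, R=charlie=BASE -> take LEFT -> bravo

Answer: hotel
alpha
echo
juliet
bravo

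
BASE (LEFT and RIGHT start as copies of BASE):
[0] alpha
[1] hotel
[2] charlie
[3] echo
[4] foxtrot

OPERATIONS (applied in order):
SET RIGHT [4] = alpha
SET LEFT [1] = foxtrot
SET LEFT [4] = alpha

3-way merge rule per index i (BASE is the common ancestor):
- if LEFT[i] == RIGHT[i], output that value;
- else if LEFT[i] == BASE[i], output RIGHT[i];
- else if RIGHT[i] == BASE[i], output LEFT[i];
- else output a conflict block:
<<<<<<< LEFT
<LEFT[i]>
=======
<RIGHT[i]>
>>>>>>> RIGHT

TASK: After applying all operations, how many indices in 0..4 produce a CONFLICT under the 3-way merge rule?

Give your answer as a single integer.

Answer: 0

Derivation:
Final LEFT:  [alpha, foxtrot, charlie, echo, alpha]
Final RIGHT: [alpha, hotel, charlie, echo, alpha]
i=0: L=alpha R=alpha -> agree -> alpha
i=1: L=foxtrot, R=hotel=BASE -> take LEFT -> foxtrot
i=2: L=charlie R=charlie -> agree -> charlie
i=3: L=echo R=echo -> agree -> echo
i=4: L=alpha R=alpha -> agree -> alpha
Conflict count: 0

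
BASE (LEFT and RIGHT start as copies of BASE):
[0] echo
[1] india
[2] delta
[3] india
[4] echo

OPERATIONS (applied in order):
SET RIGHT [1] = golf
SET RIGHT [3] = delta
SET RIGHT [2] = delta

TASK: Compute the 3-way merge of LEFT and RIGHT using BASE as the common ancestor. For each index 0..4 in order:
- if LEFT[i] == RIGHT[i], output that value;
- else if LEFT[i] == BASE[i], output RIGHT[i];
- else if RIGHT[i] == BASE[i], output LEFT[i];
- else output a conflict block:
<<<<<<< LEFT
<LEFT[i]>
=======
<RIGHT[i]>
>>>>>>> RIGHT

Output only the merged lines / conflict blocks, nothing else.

Final LEFT:  [echo, india, delta, india, echo]
Final RIGHT: [echo, golf, delta, delta, echo]
i=0: L=echo R=echo -> agree -> echo
i=1: L=india=BASE, R=golf -> take RIGHT -> golf
i=2: L=delta R=delta -> agree -> delta
i=3: L=india=BASE, R=delta -> take RIGHT -> delta
i=4: L=echo R=echo -> agree -> echo

Answer: echo
golf
delta
delta
echo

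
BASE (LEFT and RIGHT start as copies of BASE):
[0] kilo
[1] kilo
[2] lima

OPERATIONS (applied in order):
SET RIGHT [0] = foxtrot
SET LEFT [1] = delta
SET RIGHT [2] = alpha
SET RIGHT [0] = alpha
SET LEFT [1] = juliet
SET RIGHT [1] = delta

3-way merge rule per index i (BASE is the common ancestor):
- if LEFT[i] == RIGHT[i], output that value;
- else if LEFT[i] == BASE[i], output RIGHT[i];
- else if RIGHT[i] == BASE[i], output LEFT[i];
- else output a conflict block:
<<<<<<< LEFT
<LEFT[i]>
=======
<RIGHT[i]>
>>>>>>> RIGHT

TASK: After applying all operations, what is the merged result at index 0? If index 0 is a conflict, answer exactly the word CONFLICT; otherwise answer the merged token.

Final LEFT:  [kilo, juliet, lima]
Final RIGHT: [alpha, delta, alpha]
i=0: L=kilo=BASE, R=alpha -> take RIGHT -> alpha
i=1: BASE=kilo L=juliet R=delta all differ -> CONFLICT
i=2: L=lima=BASE, R=alpha -> take RIGHT -> alpha
Index 0 -> alpha

Answer: alpha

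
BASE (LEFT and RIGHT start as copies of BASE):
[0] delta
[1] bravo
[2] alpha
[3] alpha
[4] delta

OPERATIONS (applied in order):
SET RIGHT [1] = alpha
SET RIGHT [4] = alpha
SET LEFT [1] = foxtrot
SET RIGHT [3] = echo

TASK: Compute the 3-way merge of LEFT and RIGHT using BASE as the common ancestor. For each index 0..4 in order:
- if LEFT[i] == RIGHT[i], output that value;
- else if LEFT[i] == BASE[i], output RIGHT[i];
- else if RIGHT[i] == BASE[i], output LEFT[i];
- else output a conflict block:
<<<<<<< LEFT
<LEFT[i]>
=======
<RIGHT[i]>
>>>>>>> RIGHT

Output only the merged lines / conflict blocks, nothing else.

Answer: delta
<<<<<<< LEFT
foxtrot
=======
alpha
>>>>>>> RIGHT
alpha
echo
alpha

Derivation:
Final LEFT:  [delta, foxtrot, alpha, alpha, delta]
Final RIGHT: [delta, alpha, alpha, echo, alpha]
i=0: L=delta R=delta -> agree -> delta
i=1: BASE=bravo L=foxtrot R=alpha all differ -> CONFLICT
i=2: L=alpha R=alpha -> agree -> alpha
i=3: L=alpha=BASE, R=echo -> take RIGHT -> echo
i=4: L=delta=BASE, R=alpha -> take RIGHT -> alpha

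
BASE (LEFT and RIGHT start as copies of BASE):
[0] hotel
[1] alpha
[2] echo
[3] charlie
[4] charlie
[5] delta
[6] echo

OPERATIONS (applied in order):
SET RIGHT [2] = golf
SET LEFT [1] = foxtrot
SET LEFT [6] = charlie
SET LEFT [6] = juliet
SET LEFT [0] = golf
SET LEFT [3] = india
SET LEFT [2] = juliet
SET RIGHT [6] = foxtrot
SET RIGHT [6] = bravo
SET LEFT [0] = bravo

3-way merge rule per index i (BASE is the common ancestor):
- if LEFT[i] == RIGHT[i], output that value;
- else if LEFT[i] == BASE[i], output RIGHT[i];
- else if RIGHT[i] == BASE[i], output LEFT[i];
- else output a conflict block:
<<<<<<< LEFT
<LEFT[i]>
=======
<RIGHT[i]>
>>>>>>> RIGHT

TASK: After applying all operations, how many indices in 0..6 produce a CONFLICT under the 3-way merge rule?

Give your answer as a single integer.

Final LEFT:  [bravo, foxtrot, juliet, india, charlie, delta, juliet]
Final RIGHT: [hotel, alpha, golf, charlie, charlie, delta, bravo]
i=0: L=bravo, R=hotel=BASE -> take LEFT -> bravo
i=1: L=foxtrot, R=alpha=BASE -> take LEFT -> foxtrot
i=2: BASE=echo L=juliet R=golf all differ -> CONFLICT
i=3: L=india, R=charlie=BASE -> take LEFT -> india
i=4: L=charlie R=charlie -> agree -> charlie
i=5: L=delta R=delta -> agree -> delta
i=6: BASE=echo L=juliet R=bravo all differ -> CONFLICT
Conflict count: 2

Answer: 2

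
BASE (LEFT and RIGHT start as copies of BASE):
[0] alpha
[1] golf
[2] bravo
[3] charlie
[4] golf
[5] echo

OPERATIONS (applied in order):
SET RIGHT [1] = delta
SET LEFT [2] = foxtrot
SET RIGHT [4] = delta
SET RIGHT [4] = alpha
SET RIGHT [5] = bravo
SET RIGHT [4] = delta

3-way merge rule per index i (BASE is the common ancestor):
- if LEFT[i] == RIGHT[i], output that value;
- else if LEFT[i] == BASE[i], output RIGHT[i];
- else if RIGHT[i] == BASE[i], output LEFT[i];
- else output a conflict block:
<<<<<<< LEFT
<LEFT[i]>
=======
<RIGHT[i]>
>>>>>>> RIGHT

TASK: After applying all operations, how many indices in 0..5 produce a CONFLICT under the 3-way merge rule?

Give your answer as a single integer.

Final LEFT:  [alpha, golf, foxtrot, charlie, golf, echo]
Final RIGHT: [alpha, delta, bravo, charlie, delta, bravo]
i=0: L=alpha R=alpha -> agree -> alpha
i=1: L=golf=BASE, R=delta -> take RIGHT -> delta
i=2: L=foxtrot, R=bravo=BASE -> take LEFT -> foxtrot
i=3: L=charlie R=charlie -> agree -> charlie
i=4: L=golf=BASE, R=delta -> take RIGHT -> delta
i=5: L=echo=BASE, R=bravo -> take RIGHT -> bravo
Conflict count: 0

Answer: 0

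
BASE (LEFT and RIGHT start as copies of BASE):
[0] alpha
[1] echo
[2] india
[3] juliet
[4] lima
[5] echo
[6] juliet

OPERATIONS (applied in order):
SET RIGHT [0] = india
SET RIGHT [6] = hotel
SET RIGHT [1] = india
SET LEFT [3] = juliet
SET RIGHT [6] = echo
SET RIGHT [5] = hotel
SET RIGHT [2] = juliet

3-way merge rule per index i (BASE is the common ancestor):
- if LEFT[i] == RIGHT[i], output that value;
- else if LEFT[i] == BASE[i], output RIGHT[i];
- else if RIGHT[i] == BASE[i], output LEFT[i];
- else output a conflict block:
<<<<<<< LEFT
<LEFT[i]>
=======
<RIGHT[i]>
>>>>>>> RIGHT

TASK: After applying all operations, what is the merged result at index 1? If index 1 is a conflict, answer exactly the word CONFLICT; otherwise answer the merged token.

Final LEFT:  [alpha, echo, india, juliet, lima, echo, juliet]
Final RIGHT: [india, india, juliet, juliet, lima, hotel, echo]
i=0: L=alpha=BASE, R=india -> take RIGHT -> india
i=1: L=echo=BASE, R=india -> take RIGHT -> india
i=2: L=india=BASE, R=juliet -> take RIGHT -> juliet
i=3: L=juliet R=juliet -> agree -> juliet
i=4: L=lima R=lima -> agree -> lima
i=5: L=echo=BASE, R=hotel -> take RIGHT -> hotel
i=6: L=juliet=BASE, R=echo -> take RIGHT -> echo
Index 1 -> india

Answer: india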